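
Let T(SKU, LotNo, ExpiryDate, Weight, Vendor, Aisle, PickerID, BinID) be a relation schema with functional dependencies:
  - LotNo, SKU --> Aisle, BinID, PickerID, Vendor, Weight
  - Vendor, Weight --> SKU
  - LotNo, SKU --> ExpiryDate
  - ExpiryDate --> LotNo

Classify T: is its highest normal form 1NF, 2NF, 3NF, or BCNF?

3NF

Candidate keys: {ExpiryDate, SKU}, {ExpiryDate, Vendor, Weight}, {LotNo, SKU}, {LotNo, Vendor, Weight}. Prime attributes: {ExpiryDate, LotNo, SKU, Vendor, Weight}.
Vendor, Weight --> SKU breaks BCNF: {Vendor, Weight}⁺ = {SKU, Vendor, Weight}, so {Vendor, Weight} is not a superkey.
But every attribute on its right side ({SKU}) is prime, and the same holds for every other non-superkey FD, so 3NF still holds.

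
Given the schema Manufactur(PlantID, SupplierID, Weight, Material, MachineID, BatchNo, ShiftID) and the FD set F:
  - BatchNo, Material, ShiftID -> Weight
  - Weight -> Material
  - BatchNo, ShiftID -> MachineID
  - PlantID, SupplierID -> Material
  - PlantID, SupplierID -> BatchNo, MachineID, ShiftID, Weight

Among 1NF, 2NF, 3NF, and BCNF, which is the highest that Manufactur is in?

2NF

Candidate key: {PlantID, SupplierID}. Prime attributes: {PlantID, SupplierID}.
For BatchNo, Material, ShiftID -> Weight we have {BatchNo, Material, ShiftID}⁺ = {BatchNo, MachineID, Material, ShiftID, Weight}; {BatchNo, Material, ShiftID} is not a superkey, so BCNF fails.
Because {Weight} is non-prime and the left side of BatchNo, Material, ShiftID -> Weight is not a superkey, the relation is not in 3NF.
Checking every proper subset of each key, none determines a non-prime attribute — 2NF is satisfied.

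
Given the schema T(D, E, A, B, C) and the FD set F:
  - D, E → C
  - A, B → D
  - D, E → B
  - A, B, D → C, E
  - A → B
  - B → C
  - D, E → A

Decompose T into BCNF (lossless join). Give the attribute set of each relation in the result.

{A, B, D, E}; {B, C}

Candidate keys of the original relation: {A}, {D, E}.
Within {A, B, C, D, E}: {B}⁺ ∩ {A, B, C, D, E} = {B, C}, not the whole set, so B → C violates BCNF; decompose into {B, C} and {A, B, D, E}.
{B, C}: every determinant is a superkey — BCNF.
{A, B, D, E}: every determinant is a superkey — BCNF.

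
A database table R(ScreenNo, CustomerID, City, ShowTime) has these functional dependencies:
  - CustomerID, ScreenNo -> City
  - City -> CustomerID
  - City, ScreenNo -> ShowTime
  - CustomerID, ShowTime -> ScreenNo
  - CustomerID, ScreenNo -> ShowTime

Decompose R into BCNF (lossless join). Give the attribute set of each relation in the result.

Candidate keys of the original relation: {City, ScreenNo}, {City, ShowTime}, {CustomerID, ScreenNo}, {CustomerID, ShowTime}.
{City, CustomerID, ScreenNo, ShowTime}: {City} determines {City, CustomerID} here but is not a superkey — split on City -> CustomerID, giving {City, CustomerID} and {City, ScreenNo, ShowTime}.
{City, CustomerID} is in BCNF.
{City, ScreenNo, ShowTime} is in BCNF.

{City, CustomerID}; {City, ScreenNo, ShowTime}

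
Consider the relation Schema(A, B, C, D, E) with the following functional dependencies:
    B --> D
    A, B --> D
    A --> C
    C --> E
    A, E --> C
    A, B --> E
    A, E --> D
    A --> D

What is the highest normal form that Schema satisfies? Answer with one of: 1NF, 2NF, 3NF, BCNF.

Candidate key: {A, B}. Prime attributes: {A, B}.
B --> D breaks BCNF: {B}⁺ = {B, D}, so {B} is not a superkey.
Because {D} is non-prime and the left side of B --> D is not a superkey, the relation is not in 3NF.
The proper key subset {A} of {A, B} determines non-prime {C, D, E}, so the relation is not even in 2NF.

1NF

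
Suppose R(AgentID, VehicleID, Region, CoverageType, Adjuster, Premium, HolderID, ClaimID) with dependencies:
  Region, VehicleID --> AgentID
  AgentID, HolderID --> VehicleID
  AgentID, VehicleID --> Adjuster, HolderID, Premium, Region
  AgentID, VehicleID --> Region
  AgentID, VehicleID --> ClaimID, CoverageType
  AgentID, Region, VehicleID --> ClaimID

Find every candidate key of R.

{AgentID, HolderID}, {AgentID, VehicleID}, {Region, VehicleID}

{AgentID, HolderID}⁺ = {Adjuster, AgentID, ClaimID, CoverageType, HolderID, Premium, Region, VehicleID}, which is every attribute, so {AgentID, HolderID} is a candidate key.
{AgentID, VehicleID}⁺ = {Adjuster, AgentID, ClaimID, CoverageType, HolderID, Premium, Region, VehicleID}, which is every attribute, so {AgentID, VehicleID} is a candidate key.
{Region, VehicleID}⁺ = {Adjuster, AgentID, ClaimID, CoverageType, HolderID, Premium, Region, VehicleID}, which is every attribute, so {Region, VehicleID} is a candidate key.
These are minimal and exhaustive — every other superkey contains one of them.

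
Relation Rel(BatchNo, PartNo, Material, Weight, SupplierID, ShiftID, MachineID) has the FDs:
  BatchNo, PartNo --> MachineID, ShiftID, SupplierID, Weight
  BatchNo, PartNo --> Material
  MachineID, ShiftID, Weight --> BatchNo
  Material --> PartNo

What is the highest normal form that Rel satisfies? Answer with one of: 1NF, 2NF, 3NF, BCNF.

3NF

Candidate keys: {BatchNo, Material}, {BatchNo, PartNo}, {MachineID, Material, ShiftID, Weight}, {MachineID, PartNo, ShiftID, Weight}. Prime attributes: {BatchNo, MachineID, Material, PartNo, ShiftID, Weight}.
For MachineID, ShiftID, Weight --> BatchNo we have {MachineID, ShiftID, Weight}⁺ = {BatchNo, MachineID, ShiftID, Weight}; {MachineID, ShiftID, Weight} is not a superkey, so BCNF fails.
Since {BatchNo} ⊆ prime attributes and every other non-superkey FD also has a prime right side, the schema is in 3NF.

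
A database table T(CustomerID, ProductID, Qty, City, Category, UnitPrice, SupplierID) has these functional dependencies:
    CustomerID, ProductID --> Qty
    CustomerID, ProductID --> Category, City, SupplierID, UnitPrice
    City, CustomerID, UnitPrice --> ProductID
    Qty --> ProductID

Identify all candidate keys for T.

{City, CustomerID, UnitPrice}, {CustomerID, ProductID}, {CustomerID, Qty}

{CustomerID} never appears on the right of any FD, so every key must include it.
{CustomerID, ProductID} is a candidate key since {CustomerID, ProductID}⁺ = {Category, City, CustomerID, ProductID, Qty, SupplierID, UnitPrice} covers every attribute.
{CustomerID, Qty} is a candidate key since {CustomerID, Qty}⁺ = {Category, City, CustomerID, ProductID, Qty, SupplierID, UnitPrice} covers every attribute.
{City, CustomerID, UnitPrice} is a candidate key since {City, CustomerID, UnitPrice}⁺ = {Category, City, CustomerID, ProductID, Qty, SupplierID, UnitPrice} covers every attribute.
These are minimal and exhaustive — every other superkey contains one of them.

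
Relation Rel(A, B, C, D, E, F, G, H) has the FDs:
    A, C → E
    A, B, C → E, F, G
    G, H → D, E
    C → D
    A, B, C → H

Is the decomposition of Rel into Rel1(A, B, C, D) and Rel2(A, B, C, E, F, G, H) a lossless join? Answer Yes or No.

Yes

The shared attributes are {A, B, C} and {A, B, C}⁺ = {A, B, C, D, E, F, G, H}.
Rel1 is contained in that closure, so Rel1 ∩ Rel2 → Rel1 holds and the join is lossless.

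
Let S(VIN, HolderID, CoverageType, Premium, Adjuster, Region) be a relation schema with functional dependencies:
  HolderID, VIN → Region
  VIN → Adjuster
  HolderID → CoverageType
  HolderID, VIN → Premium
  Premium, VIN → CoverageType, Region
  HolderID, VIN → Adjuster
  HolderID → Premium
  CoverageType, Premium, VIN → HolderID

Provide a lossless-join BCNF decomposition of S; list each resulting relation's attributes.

Candidate keys of the original relation: {HolderID, VIN}, {Premium, VIN}.
In {Adjuster, CoverageType, HolderID, Premium, Region, VIN}, {VIN} is not a superkey ({VIN}⁺ restricted to this set is {Adjuster, VIN}), so split on VIN → Adjuster into {Adjuster, VIN} and {CoverageType, HolderID, Premium, Region, VIN}.
{Adjuster, VIN} has no BCNF violation.
In {CoverageType, HolderID, Premium, Region, VIN}, {HolderID} is not a superkey ({HolderID}⁺ restricted to this set is {CoverageType, HolderID, Premium}), so split on HolderID → CoverageType, Premium into {CoverageType, HolderID, Premium} and {HolderID, Region, VIN}.
{CoverageType, HolderID, Premium} has no BCNF violation.
{HolderID, Region, VIN} has no BCNF violation.

{Adjuster, VIN}; {CoverageType, HolderID, Premium}; {HolderID, Region, VIN}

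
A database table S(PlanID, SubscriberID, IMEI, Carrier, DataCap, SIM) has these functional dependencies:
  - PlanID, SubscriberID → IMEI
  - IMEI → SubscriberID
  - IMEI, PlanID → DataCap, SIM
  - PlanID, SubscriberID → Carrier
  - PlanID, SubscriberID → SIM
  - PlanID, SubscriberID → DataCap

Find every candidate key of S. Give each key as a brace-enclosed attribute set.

{IMEI, PlanID}, {PlanID, SubscriberID}

Attributes never on any right-hand side: {PlanID} — every candidate key must contain it.
Closure of {IMEI, PlanID} is {Carrier, DataCap, IMEI, PlanID, SIM, SubscriberID}, the whole schema; {IMEI, PlanID} is a candidate key.
Closure of {PlanID, SubscriberID} is {Carrier, DataCap, IMEI, PlanID, SIM, SubscriberID}, the whole schema; {PlanID, SubscriberID} is a candidate key.
No proper subset of any of these is a key, and no other minimal superkey exists.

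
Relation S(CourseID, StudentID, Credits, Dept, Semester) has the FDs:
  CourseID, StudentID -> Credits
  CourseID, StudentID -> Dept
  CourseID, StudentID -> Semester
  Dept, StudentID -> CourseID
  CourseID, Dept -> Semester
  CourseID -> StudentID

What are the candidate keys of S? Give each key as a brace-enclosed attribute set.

{CourseID}, {Dept, StudentID}

{CourseID}⁺ = {CourseID, Credits, Dept, Semester, StudentID}, which is every attribute, so {CourseID} is a candidate key.
{Dept, StudentID}⁺ = {CourseID, Credits, Dept, Semester, StudentID}, which is every attribute, so {Dept, StudentID} is a candidate key.
No proper subset of any of these is a key, and no other minimal superkey exists.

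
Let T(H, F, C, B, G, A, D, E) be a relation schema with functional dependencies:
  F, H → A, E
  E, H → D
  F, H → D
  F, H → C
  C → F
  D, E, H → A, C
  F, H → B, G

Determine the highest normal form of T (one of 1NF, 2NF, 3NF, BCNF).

3NF

Candidate keys: {C, H}, {E, H}, {F, H}. Prime attributes: {C, E, F, H}.
C → F breaks BCNF: {C}⁺ = {C, F}, so {C} is not a superkey.
But every attribute on its right side ({F}) is prime, and the same holds for every other non-superkey FD, so 3NF still holds.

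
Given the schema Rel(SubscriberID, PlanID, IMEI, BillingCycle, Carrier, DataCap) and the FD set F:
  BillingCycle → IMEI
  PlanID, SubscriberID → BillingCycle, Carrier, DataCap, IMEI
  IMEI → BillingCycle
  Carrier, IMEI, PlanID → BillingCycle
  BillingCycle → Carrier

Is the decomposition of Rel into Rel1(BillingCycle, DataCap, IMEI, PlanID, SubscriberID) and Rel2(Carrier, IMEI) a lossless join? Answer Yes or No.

Yes

Rel1 ∩ Rel2 = {IMEI}; its closure under F is {BillingCycle, Carrier, IMEI}.
This includes all of Rel2, so the common attributes are a superkey of Rel2 — the join is lossless.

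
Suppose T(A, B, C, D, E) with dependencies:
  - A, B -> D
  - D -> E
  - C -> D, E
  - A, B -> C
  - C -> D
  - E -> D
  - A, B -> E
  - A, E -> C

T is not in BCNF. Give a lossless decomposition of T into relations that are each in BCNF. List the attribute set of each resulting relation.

Candidate key of the original relation: {A, B}.
{A, B, C, D, E}: {D} determines {D, E} here but is not a superkey — split on D -> E, giving {D, E} and {A, B, C, D}.
{D, E}: every determinant is a superkey — BCNF.
{A, B, C, D}: {C} determines {C, D} here but is not a superkey — split on C -> D, giving {C, D} and {A, B, C}.
{C, D}: every determinant is a superkey — BCNF.
{A, B, C}: every determinant is a superkey — BCNF.

{A, B, C}; {C, D}; {D, E}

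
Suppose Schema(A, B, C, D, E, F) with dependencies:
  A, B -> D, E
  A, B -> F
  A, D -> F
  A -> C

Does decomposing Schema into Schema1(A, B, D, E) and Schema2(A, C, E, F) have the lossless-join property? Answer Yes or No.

No

The shared attributes are {A, E} and {A, E}⁺ = {A, C, E}.
The closure covers neither Schema1 nor Schema2 entirely; the join is not lossless.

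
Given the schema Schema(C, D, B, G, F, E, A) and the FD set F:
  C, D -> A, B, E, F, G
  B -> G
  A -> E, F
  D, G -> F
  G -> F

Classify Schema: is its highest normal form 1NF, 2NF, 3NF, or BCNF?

Candidate key: {C, D}. Prime attributes: {C, D}.
B -> G: {B}⁺ = {B, F, G}, which is not all of the attributes, so the left side is not a superkey — BCNF is violated.
B -> G determines the non-prime attribute {G} from a non-superkey — 3NF is violated.
Checking every proper subset of each key, none determines a non-prime attribute — 2NF is satisfied.

2NF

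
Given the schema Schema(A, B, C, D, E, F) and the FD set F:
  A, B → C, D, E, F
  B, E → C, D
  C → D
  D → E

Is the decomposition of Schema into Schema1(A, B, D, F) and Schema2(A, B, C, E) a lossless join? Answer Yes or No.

Yes

The shared attributes are {A, B} and {A, B}⁺ = {A, B, C, D, E, F}.
This includes all of Schema1, so the common attributes are a superkey of Schema1 — the join is lossless.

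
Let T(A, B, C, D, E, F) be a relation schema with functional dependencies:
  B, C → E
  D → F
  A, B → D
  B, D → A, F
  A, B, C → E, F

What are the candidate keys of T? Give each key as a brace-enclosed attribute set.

No FD produces {B, C}, so they must be in every candidate key.
Closure of {A, B, C} is {A, B, C, D, E, F}, the whole schema; {A, B, C} is a candidate key.
Closure of {B, C, D} is {A, B, C, D, E, F}, the whole schema; {B, C, D} is a candidate key.
Any other superkey properly contains one of these, so there are no further candidate keys.

{A, B, C}, {B, C, D}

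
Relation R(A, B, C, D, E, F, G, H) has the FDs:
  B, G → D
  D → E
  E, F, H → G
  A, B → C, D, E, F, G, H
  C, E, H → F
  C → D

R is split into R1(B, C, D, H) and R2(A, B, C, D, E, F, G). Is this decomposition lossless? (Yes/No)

No

The shared attributes are {B, C, D} and {B, C, D}⁺ = {B, C, D, E}.
R1 ⊄ {B, C, D, E} and R2 ⊄ {B, C, D, E}, so the split is lossy.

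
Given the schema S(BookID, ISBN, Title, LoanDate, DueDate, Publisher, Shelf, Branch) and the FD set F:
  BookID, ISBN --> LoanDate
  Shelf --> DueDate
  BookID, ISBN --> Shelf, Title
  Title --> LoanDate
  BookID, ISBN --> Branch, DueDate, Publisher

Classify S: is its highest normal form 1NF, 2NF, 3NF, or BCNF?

2NF

Candidate key: {BookID, ISBN}. Prime attributes: {BookID, ISBN}.
Shelf --> DueDate: {Shelf}⁺ = {DueDate, Shelf}, which is not all of the attributes, so the left side is not a superkey — BCNF is violated.
Because {DueDate} is non-prime and the left side of Shelf --> DueDate is not a superkey, the relation is not in 3NF.
No proper subset of a key has a non-prime attribute in its closure, so there is no partial dependency; 2NF holds.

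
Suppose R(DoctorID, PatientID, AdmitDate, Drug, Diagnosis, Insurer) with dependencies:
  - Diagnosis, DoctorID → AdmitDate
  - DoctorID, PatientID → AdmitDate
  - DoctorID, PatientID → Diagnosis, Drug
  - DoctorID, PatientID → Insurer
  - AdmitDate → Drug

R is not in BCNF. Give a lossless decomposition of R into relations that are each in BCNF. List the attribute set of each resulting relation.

Candidate key of the original relation: {DoctorID, PatientID}.
{AdmitDate, Diagnosis, DoctorID, Drug, Insurer, PatientID}: {Diagnosis, DoctorID} determines {AdmitDate, Diagnosis, DoctorID, Drug} here but is not a superkey — split on Diagnosis, DoctorID → AdmitDate, Drug, giving {AdmitDate, Diagnosis, DoctorID, Drug} and {Diagnosis, DoctorID, Insurer, PatientID}.
{AdmitDate, Diagnosis, DoctorID, Drug}: {AdmitDate} determines {AdmitDate, Drug} here but is not a superkey — split on AdmitDate → Drug, giving {AdmitDate, Drug} and {AdmitDate, Diagnosis, DoctorID}.
{AdmitDate, Drug}: every determinant is a superkey — BCNF.
{AdmitDate, Diagnosis, DoctorID}: every determinant is a superkey — BCNF.
{Diagnosis, DoctorID, Insurer, PatientID}: every determinant is a superkey — BCNF.

{AdmitDate, Diagnosis, DoctorID}; {AdmitDate, Drug}; {Diagnosis, DoctorID, Insurer, PatientID}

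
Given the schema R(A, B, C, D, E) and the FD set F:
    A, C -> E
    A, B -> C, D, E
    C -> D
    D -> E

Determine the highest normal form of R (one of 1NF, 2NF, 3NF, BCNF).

Candidate key: {A, B}. Prime attributes: {A, B}.
A, C -> E: {A, C}⁺ = {A, C, D, E}, which is not all of the attributes, so the left side is not a superkey — BCNF is violated.
Because {E} is non-prime and the left side of A, C -> E is not a superkey, the relation is not in 3NF.
No non-prime attribute depends on a proper subset of any candidate key, so 2NF holds.

2NF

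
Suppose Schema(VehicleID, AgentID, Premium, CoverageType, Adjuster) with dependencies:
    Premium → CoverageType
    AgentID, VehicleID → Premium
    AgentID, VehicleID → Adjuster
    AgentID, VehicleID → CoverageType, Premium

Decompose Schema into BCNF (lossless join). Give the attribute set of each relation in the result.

Candidate key of the original relation: {AgentID, VehicleID}.
In {Adjuster, AgentID, CoverageType, Premium, VehicleID}, {Premium} is not a superkey ({Premium}⁺ restricted to this set is {CoverageType, Premium}), so split on Premium → CoverageType into {CoverageType, Premium} and {Adjuster, AgentID, Premium, VehicleID}.
{CoverageType, Premium}: every determinant is a superkey — BCNF.
{Adjuster, AgentID, Premium, VehicleID}: every determinant is a superkey — BCNF.

{Adjuster, AgentID, Premium, VehicleID}; {CoverageType, Premium}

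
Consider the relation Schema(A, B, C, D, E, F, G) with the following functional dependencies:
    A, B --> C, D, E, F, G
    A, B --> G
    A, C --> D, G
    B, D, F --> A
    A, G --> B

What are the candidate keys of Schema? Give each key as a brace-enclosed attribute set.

{A, B}⁺ = {A, B, C, D, E, F, G}, which is every attribute, so {A, B} is a candidate key.
{A, C}⁺ = {A, B, C, D, E, F, G}, which is every attribute, so {A, C} is a candidate key.
{A, G}⁺ = {A, B, C, D, E, F, G}, which is every attribute, so {A, G} is a candidate key.
{B, D, F}⁺ = {A, B, C, D, E, F, G}, which is every attribute, so {B, D, F} is a candidate key.
These are minimal and exhaustive — every other superkey contains one of them.

{A, B}, {A, C}, {A, G}, {B, D, F}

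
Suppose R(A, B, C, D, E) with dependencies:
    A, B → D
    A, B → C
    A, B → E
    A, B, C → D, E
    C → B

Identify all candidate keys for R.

{A, B}, {A, C}

No FD produces {A}, so it must be in every candidate key.
Closure of {A, B} is {A, B, C, D, E}, the whole schema; {A, B} is a candidate key.
Closure of {A, C} is {A, B, C, D, E}, the whole schema; {A, C} is a candidate key.
No proper subset of any of these is a key, and no other minimal superkey exists.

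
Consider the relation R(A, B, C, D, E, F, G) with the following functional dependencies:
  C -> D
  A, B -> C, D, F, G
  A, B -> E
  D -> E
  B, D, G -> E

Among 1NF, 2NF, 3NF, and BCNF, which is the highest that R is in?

2NF

Candidate key: {A, B}. Prime attributes: {A, B}.
C -> D breaks BCNF: {C}⁺ = {C, D, E}, so {C} is not a superkey.
Because {D} is non-prime and the left side of C -> D is not a superkey, the relation is not in 3NF.
No proper subset of a key has a non-prime attribute in its closure, so there is no partial dependency; 2NF holds.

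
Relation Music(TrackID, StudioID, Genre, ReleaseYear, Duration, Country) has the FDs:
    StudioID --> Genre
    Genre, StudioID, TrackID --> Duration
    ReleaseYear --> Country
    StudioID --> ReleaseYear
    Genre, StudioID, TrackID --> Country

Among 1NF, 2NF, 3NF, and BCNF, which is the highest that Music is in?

1NF

Candidate key: {StudioID, TrackID}. Prime attributes: {StudioID, TrackID}.
StudioID --> Genre breaks BCNF: {StudioID}⁺ = {Country, Genre, ReleaseYear, StudioID}, so {StudioID} is not a superkey.
Because {Genre} is non-prime and the left side of StudioID --> Genre is not a superkey, the relation is not in 3NF.
{StudioID} is a proper subset of the key {StudioID, TrackID}, and {StudioID}⁺ contains the non-prime attributes {Country, Genre, ReleaseYear} — a partial dependency, so 2NF is violated.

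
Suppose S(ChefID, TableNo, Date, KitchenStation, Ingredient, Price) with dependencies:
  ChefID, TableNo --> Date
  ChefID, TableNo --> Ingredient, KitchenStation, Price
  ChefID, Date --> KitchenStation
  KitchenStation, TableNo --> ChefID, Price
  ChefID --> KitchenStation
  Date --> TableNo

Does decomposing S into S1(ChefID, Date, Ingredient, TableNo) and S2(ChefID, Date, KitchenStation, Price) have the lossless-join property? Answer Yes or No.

S1 ∩ S2 = {ChefID, Date}; its closure under F is {ChefID, Date, Ingredient, KitchenStation, Price, TableNo}.
Since S1 ⊆ {ChefID, Date, Ingredient, KitchenStation, Price, TableNo}, the intersection is a superkey of S1; the decomposition is lossless.

Yes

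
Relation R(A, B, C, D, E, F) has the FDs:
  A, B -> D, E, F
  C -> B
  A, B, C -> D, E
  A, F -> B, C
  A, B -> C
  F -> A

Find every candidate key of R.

{A, B}, {A, C}, {F}

{F} is a candidate key since {F}⁺ = {A, B, C, D, E, F} covers every attribute.
{A, B} is a candidate key since {A, B}⁺ = {A, B, C, D, E, F} covers every attribute.
{A, C} is a candidate key since {A, C}⁺ = {A, B, C, D, E, F} covers every attribute.
Any other superkey properly contains one of these, so there are no further candidate keys.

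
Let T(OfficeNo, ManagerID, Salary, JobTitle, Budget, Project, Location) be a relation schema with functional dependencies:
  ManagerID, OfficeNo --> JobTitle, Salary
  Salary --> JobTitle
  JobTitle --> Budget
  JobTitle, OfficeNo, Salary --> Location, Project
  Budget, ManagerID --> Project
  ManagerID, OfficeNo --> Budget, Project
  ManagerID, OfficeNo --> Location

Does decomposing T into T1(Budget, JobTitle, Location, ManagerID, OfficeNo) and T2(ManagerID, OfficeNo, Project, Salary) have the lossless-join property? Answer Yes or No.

Common attributes: {ManagerID, OfficeNo}; their closure is {Budget, JobTitle, Location, ManagerID, OfficeNo, Project, Salary}.
T1 is contained in that closure, so T1 ∩ T2 --> T1 holds and the join is lossless.

Yes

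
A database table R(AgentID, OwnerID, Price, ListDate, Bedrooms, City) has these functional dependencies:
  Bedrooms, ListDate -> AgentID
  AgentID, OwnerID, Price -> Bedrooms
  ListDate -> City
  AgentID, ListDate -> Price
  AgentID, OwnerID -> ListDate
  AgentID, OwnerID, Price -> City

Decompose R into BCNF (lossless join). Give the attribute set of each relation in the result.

{AgentID, Bedrooms, ListDate}; {AgentID, ListDate, Price}; {Bedrooms, ListDate, OwnerID}; {City, ListDate}

Candidate keys of the original relation: {AgentID, OwnerID}, {Bedrooms, ListDate, OwnerID}.
{AgentID, Bedrooms, City, ListDate, OwnerID, Price}: {Bedrooms, ListDate} determines {AgentID, Bedrooms, City, ListDate, Price} here but is not a superkey — split on Bedrooms, ListDate -> AgentID, City, Price, giving {AgentID, Bedrooms, City, ListDate, Price} and {Bedrooms, ListDate, OwnerID}.
{AgentID, Bedrooms, City, ListDate, Price}: {ListDate} determines {City, ListDate} here but is not a superkey — split on ListDate -> City, giving {City, ListDate} and {AgentID, Bedrooms, ListDate, Price}.
{City, ListDate} is in BCNF.
{AgentID, Bedrooms, ListDate, Price}: {AgentID, ListDate} determines {AgentID, ListDate, Price} here but is not a superkey — split on AgentID, ListDate -> Price, giving {AgentID, ListDate, Price} and {AgentID, Bedrooms, ListDate}.
{AgentID, ListDate, Price} is in BCNF.
{AgentID, Bedrooms, ListDate} is in BCNF.
{Bedrooms, ListDate, OwnerID} is in BCNF.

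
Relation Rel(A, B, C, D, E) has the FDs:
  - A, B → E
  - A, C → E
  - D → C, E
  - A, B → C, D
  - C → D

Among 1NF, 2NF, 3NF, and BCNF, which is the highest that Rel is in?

2NF

Candidate key: {A, B}. Prime attributes: {A, B}.
For A, C → E we have {A, C}⁺ = {A, C, D, E}; {A, C} is not a superkey, so BCNF fails.
A, C → E determines the non-prime attribute {E} from a non-superkey — 3NF is violated.
No proper subset of a key has a non-prime attribute in its closure, so there is no partial dependency; 2NF holds.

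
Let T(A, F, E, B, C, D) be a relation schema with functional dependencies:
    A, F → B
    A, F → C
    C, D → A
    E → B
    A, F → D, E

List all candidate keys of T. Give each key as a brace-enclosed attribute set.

Attributes never on any right-hand side: {F} — every candidate key must contain it.
Closure of {A, F} is {A, B, C, D, E, F}, the whole schema; {A, F} is a candidate key.
Closure of {C, D, F} is {A, B, C, D, E, F}, the whole schema; {C, D, F} is a candidate key.
Any other superkey properly contains one of these, so there are no further candidate keys.

{A, F}, {C, D, F}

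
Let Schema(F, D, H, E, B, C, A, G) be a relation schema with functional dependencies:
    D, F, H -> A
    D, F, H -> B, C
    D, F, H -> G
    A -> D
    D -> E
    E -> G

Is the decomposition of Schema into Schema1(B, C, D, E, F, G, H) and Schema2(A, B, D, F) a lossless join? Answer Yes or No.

Common attributes: {B, D, F}; their closure is {B, D, E, F, G}.
The closure covers neither Schema1 nor Schema2 entirely; the join is not lossless.

No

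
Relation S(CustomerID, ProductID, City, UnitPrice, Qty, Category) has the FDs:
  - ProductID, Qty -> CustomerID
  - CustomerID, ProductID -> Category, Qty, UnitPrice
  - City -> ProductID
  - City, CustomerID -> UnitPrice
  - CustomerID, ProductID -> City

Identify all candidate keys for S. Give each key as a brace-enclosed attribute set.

{City, CustomerID}, {City, Qty}, {CustomerID, ProductID}, {ProductID, Qty}

{City, CustomerID}⁺ = {Category, City, CustomerID, ProductID, Qty, UnitPrice}, which is every attribute, so {City, CustomerID} is a candidate key.
{City, Qty}⁺ = {Category, City, CustomerID, ProductID, Qty, UnitPrice}, which is every attribute, so {City, Qty} is a candidate key.
{CustomerID, ProductID}⁺ = {Category, City, CustomerID, ProductID, Qty, UnitPrice}, which is every attribute, so {CustomerID, ProductID} is a candidate key.
{ProductID, Qty}⁺ = {Category, City, CustomerID, ProductID, Qty, UnitPrice}, which is every attribute, so {ProductID, Qty} is a candidate key.
No proper subset of any of these is a key, and no other minimal superkey exists.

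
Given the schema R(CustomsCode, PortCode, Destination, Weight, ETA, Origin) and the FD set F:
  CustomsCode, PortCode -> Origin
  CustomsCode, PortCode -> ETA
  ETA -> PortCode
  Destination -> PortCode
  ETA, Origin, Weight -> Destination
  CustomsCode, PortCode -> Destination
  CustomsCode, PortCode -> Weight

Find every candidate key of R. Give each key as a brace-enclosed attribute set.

{CustomsCode, Destination}, {CustomsCode, ETA}, {CustomsCode, PortCode}

No FD produces {CustomsCode}, so it must be in every candidate key.
{CustomsCode, Destination}⁺ = {CustomsCode, Destination, ETA, Origin, PortCode, Weight}, which is every attribute, so {CustomsCode, Destination} is a candidate key.
{CustomsCode, ETA}⁺ = {CustomsCode, Destination, ETA, Origin, PortCode, Weight}, which is every attribute, so {CustomsCode, ETA} is a candidate key.
{CustomsCode, PortCode}⁺ = {CustomsCode, Destination, ETA, Origin, PortCode, Weight}, which is every attribute, so {CustomsCode, PortCode} is a candidate key.
No proper subset of any of these is a key, and no other minimal superkey exists.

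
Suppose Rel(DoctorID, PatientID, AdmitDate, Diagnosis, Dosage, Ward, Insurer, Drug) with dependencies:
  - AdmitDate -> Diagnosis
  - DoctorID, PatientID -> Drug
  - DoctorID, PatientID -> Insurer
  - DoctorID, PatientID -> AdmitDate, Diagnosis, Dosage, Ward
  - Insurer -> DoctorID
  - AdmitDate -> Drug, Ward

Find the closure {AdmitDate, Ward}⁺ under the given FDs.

Start with {AdmitDate, Ward}.
AdmitDate -> Diagnosis applies; add {Diagnosis} → now {AdmitDate, Diagnosis, Ward}.
AdmitDate -> Drug, Ward applies; add {Drug} → now {AdmitDate, Diagnosis, Drug, Ward}.
No further FD applies.

{AdmitDate, Diagnosis, Drug, Ward}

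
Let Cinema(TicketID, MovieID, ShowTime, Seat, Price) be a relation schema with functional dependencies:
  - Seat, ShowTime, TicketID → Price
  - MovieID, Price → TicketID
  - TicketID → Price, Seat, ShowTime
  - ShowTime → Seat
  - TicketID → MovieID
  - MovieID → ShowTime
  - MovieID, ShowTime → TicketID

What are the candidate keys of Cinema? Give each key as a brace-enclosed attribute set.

{MovieID} is a candidate key since {MovieID}⁺ = {MovieID, Price, Seat, ShowTime, TicketID} covers every attribute.
{TicketID} is a candidate key since {TicketID}⁺ = {MovieID, Price, Seat, ShowTime, TicketID} covers every attribute.
Any other superkey properly contains one of these, so there are no further candidate keys.

{MovieID}, {TicketID}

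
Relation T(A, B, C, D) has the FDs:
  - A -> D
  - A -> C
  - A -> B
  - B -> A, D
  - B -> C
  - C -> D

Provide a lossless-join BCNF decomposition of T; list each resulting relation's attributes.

Candidate keys of the original relation: {A}, {B}.
In {A, B, C, D}, {C} is not a superkey ({C}⁺ restricted to this set is {C, D}), so split on C -> D into {C, D} and {A, B, C}.
{C, D} is in BCNF.
{A, B, C} is in BCNF.

{A, B, C}; {C, D}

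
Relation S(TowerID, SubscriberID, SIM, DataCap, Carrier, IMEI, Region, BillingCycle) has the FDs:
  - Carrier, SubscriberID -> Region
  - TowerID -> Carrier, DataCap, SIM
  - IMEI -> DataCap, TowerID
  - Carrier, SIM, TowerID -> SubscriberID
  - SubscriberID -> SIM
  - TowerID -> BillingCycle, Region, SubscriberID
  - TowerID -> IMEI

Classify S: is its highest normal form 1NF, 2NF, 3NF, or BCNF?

Candidate keys: {IMEI}, {TowerID}. Prime attributes: {IMEI, TowerID}.
For Carrier, SubscriberID -> Region we have {Carrier, SubscriberID}⁺ = {Carrier, Region, SIM, SubscriberID}; {Carrier, SubscriberID} is not a superkey, so BCNF fails.
Because {Region} is non-prime and the left side of Carrier, SubscriberID -> Region is not a superkey, the relation is not in 3NF.
All keys have size 1, which rules out partial dependencies — 2NF is satisfied.

2NF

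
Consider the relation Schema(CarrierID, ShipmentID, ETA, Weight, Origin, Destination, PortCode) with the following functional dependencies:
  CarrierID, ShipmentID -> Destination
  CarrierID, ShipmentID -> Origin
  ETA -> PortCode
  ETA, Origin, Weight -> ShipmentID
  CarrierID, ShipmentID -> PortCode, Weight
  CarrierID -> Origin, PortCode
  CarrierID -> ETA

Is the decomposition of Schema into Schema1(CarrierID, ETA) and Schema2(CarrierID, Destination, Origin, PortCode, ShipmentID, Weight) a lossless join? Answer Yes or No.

Common attributes: {CarrierID}; their closure is {CarrierID, ETA, Origin, PortCode}.
Since Schema1 ⊆ {CarrierID, ETA, Origin, PortCode}, the intersection is a superkey of Schema1; the decomposition is lossless.

Yes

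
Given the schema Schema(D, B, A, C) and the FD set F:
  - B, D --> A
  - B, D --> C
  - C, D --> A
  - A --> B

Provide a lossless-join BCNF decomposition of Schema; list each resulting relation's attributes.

Candidate keys of the original relation: {A, D}, {B, D}, {C, D}.
{A, B, C, D}: {A} determines {A, B} here but is not a superkey — split on A --> B, giving {A, B} and {A, C, D}.
{A, B}: every determinant is a superkey — BCNF.
{A, C, D}: every determinant is a superkey — BCNF.

{A, B}; {A, C, D}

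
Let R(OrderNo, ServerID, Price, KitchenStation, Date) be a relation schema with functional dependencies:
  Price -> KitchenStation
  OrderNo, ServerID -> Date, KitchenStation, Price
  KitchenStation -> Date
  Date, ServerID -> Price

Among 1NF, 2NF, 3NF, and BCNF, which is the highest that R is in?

Candidate key: {OrderNo, ServerID}. Prime attributes: {OrderNo, ServerID}.
Price -> KitchenStation: {Price}⁺ = {Date, KitchenStation, Price}, which is not all of the attributes, so the left side is not a superkey — BCNF is violated.
Price -> KitchenStation has non-prime {KitchenStation} on the right and a non-superkey on the left, so 3NF fails.
No proper subset of a key has a non-prime attribute in its closure, so there is no partial dependency; 2NF holds.

2NF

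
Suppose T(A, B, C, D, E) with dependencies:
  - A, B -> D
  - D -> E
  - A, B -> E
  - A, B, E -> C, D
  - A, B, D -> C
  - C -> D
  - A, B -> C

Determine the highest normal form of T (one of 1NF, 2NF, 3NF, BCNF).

2NF

Candidate key: {A, B}. Prime attributes: {A, B}.
For D -> E we have {D}⁺ = {D, E}; {D} is not a superkey, so BCNF fails.
D -> E determines the non-prime attribute {E} from a non-superkey — 3NF is violated.
No non-prime attribute depends on a proper subset of any candidate key, so 2NF holds.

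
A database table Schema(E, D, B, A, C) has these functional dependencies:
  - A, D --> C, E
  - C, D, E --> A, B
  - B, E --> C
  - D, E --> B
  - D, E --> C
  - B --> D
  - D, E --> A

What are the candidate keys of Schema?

{A, B} is a candidate key since {A, B}⁺ = {A, B, C, D, E} covers every attribute.
{A, D} is a candidate key since {A, D}⁺ = {A, B, C, D, E} covers every attribute.
{B, E} is a candidate key since {B, E}⁺ = {A, B, C, D, E} covers every attribute.
{D, E} is a candidate key since {D, E}⁺ = {A, B, C, D, E} covers every attribute.
These are minimal and exhaustive — every other superkey contains one of them.

{A, B}, {A, D}, {B, E}, {D, E}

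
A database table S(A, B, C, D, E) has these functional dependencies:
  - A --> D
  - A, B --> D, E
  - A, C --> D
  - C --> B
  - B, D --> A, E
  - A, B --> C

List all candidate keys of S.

{A, B}, {A, C}, {B, D}, {C, D}

{A, B}⁺ = {A, B, C, D, E}, which is every attribute, so {A, B} is a candidate key.
{A, C}⁺ = {A, B, C, D, E}, which is every attribute, so {A, C} is a candidate key.
{B, D}⁺ = {A, B, C, D, E}, which is every attribute, so {B, D} is a candidate key.
{C, D}⁺ = {A, B, C, D, E}, which is every attribute, so {C, D} is a candidate key.
Any other superkey properly contains one of these, so there are no further candidate keys.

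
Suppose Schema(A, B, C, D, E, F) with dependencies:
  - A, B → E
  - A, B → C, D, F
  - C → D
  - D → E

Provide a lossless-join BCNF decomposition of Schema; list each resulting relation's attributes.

Candidate key of the original relation: {A, B}.
Within {A, B, C, D, E, F}: {C}⁺ ∩ {A, B, C, D, E, F} = {C, D, E}, not the whole set, so C → D, E violates BCNF; decompose into {C, D, E} and {A, B, C, F}.
Within {C, D, E}: {D}⁺ ∩ {C, D, E} = {D, E}, not the whole set, so D → E violates BCNF; decompose into {D, E} and {C, D}.
{D, E}: every determinant is a superkey — BCNF.
{C, D}: every determinant is a superkey — BCNF.
{A, B, C, F}: every determinant is a superkey — BCNF.

{A, B, C, F}; {C, D}; {D, E}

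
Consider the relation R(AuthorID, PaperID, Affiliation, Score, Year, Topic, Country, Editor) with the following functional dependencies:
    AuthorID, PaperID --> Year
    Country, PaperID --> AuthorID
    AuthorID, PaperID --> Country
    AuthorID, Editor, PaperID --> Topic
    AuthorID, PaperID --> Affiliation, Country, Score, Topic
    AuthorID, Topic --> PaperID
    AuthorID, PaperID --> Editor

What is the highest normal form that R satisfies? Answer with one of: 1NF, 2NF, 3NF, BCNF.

Candidate keys: {AuthorID, PaperID}, {AuthorID, Topic}, {Country, PaperID}. Prime attributes: {AuthorID, Country, PaperID, Topic}.
Each dependency's left side is a superkey — BCNF holds.

BCNF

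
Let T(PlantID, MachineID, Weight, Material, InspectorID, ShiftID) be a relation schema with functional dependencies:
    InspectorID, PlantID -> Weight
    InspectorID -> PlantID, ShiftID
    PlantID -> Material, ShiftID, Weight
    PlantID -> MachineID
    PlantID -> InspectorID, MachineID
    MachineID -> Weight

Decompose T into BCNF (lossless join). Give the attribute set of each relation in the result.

{InspectorID, MachineID, Material, PlantID, ShiftID}; {MachineID, Weight}

Candidate keys of the original relation: {InspectorID}, {PlantID}.
Within {InspectorID, MachineID, Material, PlantID, ShiftID, Weight}: {MachineID}⁺ ∩ {InspectorID, MachineID, Material, PlantID, ShiftID, Weight} = {MachineID, Weight}, not the whole set, so MachineID -> Weight violates BCNF; decompose into {MachineID, Weight} and {InspectorID, MachineID, Material, PlantID, ShiftID}.
{MachineID, Weight}: every determinant is a superkey — BCNF.
{InspectorID, MachineID, Material, PlantID, ShiftID}: every determinant is a superkey — BCNF.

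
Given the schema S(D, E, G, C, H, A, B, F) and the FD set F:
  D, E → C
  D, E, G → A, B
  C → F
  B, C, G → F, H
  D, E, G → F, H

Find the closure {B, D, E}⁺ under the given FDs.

Start with {B, D, E}.
D, E → C applies; add {C} → now {B, C, D, E}.
C → F applies; add {F} → now {B, C, D, E, F}.
No further FD applies.

{B, C, D, E, F}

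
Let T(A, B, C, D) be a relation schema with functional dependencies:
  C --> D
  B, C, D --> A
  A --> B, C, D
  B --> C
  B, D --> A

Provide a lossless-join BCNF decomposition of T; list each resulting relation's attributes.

{A, B, C}; {C, D}

Candidate keys of the original relation: {A}, {B}.
{A, B, C, D}: {C} determines {C, D} here but is not a superkey — split on C --> D, giving {C, D} and {A, B, C}.
{C, D} is in BCNF.
{A, B, C} is in BCNF.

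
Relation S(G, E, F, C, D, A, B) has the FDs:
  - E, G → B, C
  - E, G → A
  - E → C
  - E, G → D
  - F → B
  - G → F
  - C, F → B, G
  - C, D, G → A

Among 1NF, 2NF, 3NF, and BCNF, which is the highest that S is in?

1NF

Candidate keys: {E, F}, {E, G}. Prime attributes: {E, F, G}.
E → C: {E}⁺ = {C, E}, which is not all of the attributes, so the left side is not a superkey — BCNF is violated.
Because {C} is non-prime and the left side of E → C is not a superkey, the relation is not in 3NF.
Since {E} ⊂ {E, F} and {E}⁺ ⊇ {C} with {C} non-prime, there is a partial dependency; 2NF fails.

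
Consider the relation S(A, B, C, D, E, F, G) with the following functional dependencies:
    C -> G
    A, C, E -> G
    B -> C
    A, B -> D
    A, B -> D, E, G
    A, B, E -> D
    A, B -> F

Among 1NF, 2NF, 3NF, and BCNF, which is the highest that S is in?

Candidate key: {A, B}. Prime attributes: {A, B}.
C -> G breaks BCNF: {C}⁺ = {C, G}, so {C} is not a superkey.
C -> G determines the non-prime attribute {G} from a non-superkey — 3NF is violated.
The proper key subset {B} of {A, B} determines non-prime {C, G}, so the relation is not even in 2NF.

1NF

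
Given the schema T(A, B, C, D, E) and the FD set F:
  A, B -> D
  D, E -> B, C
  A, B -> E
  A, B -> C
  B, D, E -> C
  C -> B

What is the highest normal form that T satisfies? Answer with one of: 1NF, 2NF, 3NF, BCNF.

3NF

Candidate keys: {A, B}, {A, C}, {A, D, E}. Prime attributes: {A, B, C, D, E}.
D, E -> B, C breaks BCNF: {D, E}⁺ = {B, C, D, E}, so {D, E} is not a superkey.
Since {B, C} ⊆ prime attributes and every other non-superkey FD also has a prime right side, the schema is in 3NF.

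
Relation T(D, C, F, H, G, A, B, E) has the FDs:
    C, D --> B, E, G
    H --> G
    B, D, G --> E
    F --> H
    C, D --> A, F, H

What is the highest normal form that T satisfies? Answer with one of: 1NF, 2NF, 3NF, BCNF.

2NF

Candidate key: {C, D}. Prime attributes: {C, D}.
H --> G: {H}⁺ = {G, H}, which is not all of the attributes, so the left side is not a superkey — BCNF is violated.
H --> G determines the non-prime attribute {G} from a non-superkey — 3NF is violated.
No non-prime attribute depends on a proper subset of any candidate key, so 2NF holds.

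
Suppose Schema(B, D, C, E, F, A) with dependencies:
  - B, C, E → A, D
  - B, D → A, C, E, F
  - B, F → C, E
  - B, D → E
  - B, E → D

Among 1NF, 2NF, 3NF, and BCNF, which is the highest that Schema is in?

BCNF

Candidate keys: {B, D}, {B, E}, {B, F}. Prime attributes: {B, D, E, F}.
The left-hand side of every FD is a superkey, so BCNF is satisfied.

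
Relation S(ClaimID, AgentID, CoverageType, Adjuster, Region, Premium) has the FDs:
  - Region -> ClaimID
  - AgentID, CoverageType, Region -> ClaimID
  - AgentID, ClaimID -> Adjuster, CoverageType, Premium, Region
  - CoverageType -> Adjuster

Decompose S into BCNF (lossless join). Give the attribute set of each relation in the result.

{Adjuster, CoverageType}; {AgentID, CoverageType, Premium, Region}; {ClaimID, Region}

Candidate keys of the original relation: {AgentID, ClaimID}, {AgentID, Region}.
{Adjuster, AgentID, ClaimID, CoverageType, Premium, Region}: {Region} determines {ClaimID, Region} here but is not a superkey — split on Region -> ClaimID, giving {ClaimID, Region} and {Adjuster, AgentID, CoverageType, Premium, Region}.
{ClaimID, Region} is in BCNF.
{Adjuster, AgentID, CoverageType, Premium, Region}: {CoverageType} determines {Adjuster, CoverageType} here but is not a superkey — split on CoverageType -> Adjuster, giving {Adjuster, CoverageType} and {AgentID, CoverageType, Premium, Region}.
{Adjuster, CoverageType} is in BCNF.
{AgentID, CoverageType, Premium, Region} is in BCNF.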